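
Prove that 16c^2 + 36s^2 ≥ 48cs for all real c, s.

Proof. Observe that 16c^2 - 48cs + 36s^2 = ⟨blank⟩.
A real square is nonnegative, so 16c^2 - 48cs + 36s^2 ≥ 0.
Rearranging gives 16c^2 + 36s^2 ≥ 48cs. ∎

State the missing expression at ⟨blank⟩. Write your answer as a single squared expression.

(4c - 6s)^2

16c^2 - 48cs + 36s^2 is a perfect-square trinomial: the outer terms are (4c)^2 and (6s)^2, and the cross term is -2·4c·6s.
So 16c^2 - 48cs + 36s^2 = (4c - 6s)^2 ≥ 0.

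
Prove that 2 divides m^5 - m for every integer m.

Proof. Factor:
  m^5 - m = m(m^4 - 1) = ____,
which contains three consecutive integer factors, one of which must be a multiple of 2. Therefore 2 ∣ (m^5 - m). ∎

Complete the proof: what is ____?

(m - 1)m(m + 1)(m^2 + 1)

m^4 - 1 = (m^2 - 1)(m^2 + 1), and m^2 - 1 = (m-1)(m+1).
So m(m^4 - 1) = (m - 1)m(m + 1)(m^2 + 1).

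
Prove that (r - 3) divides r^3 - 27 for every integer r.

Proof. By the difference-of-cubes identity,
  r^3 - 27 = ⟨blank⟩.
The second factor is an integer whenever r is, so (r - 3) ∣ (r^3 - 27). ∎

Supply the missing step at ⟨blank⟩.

a^3 - b^3 = (a - b)(a^2 + ab + b^2). With a = r, b = 3:
r^3 - 27 = (r - 3)(r^2 + 3r + 9).

(r - 3)(r^2 + 3r + 9)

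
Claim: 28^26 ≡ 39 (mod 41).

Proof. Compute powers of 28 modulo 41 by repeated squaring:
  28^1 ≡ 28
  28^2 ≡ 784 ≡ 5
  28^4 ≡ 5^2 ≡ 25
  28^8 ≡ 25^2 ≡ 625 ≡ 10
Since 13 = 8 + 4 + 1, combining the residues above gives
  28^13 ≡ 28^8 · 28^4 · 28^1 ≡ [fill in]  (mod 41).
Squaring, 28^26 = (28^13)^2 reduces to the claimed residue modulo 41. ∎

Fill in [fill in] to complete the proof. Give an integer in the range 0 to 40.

30

Multiply the listed residues: 10 · 25 · 28 = 250 → 7000.
Reducing modulo 41: 7000 = 170·41 + 30, so 28^13 ≡ 30.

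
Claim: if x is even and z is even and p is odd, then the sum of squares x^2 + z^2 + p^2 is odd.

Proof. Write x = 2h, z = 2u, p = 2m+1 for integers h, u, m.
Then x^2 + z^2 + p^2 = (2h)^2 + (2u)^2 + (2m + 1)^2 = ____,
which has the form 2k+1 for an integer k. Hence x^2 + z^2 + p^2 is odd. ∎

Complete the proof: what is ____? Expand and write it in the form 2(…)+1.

2(2h^2 + 2m^2 + 2m + 2u^2) + 1

(2h)^2 + (2u)^2 + (2m + 1)^2 = 4h^2 + 4m^2 + 4m + 4u^2 + 1
= 2(2h^2 + 2m^2 + 2m + 2u^2) + 1.
Since 2h^2 + 2m^2 + 2m + 2u^2 is an integer, the sum of squares is of the form 2k+1 for an integer k.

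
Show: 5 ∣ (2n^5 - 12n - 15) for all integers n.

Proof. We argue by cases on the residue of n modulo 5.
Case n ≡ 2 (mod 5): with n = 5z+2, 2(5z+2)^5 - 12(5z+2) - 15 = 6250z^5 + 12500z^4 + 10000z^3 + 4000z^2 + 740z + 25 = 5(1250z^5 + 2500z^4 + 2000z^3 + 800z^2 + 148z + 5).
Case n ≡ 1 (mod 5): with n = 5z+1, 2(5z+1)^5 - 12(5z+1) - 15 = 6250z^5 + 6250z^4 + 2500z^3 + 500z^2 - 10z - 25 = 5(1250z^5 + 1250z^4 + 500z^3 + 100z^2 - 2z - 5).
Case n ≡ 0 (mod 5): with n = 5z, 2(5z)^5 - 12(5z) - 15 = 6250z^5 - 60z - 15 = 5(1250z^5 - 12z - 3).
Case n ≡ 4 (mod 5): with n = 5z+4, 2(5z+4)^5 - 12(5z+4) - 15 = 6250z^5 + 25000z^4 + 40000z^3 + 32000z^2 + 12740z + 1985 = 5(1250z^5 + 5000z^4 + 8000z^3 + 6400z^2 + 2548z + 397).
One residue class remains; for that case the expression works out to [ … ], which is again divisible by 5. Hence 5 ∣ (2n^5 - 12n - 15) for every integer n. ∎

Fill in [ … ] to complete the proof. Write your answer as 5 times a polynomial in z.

5(1250z^5 + 3750z^4 + 4500z^3 + 2700z^2 + 798z + 87)

Only n ≡ 3 (mod 5) is unaccounted for. Put n = 5z+3:
2(5z+3)^5 - 12(5z+3) - 15 expands to 6250z^5 + 18750z^4 + 22500z^3 + 13500z^2 + 3990z + 435,
and factoring out 5 leaves 5(1250z^5 + 3750z^4 + 4500z^3 + 2700z^2 + 798z + 87).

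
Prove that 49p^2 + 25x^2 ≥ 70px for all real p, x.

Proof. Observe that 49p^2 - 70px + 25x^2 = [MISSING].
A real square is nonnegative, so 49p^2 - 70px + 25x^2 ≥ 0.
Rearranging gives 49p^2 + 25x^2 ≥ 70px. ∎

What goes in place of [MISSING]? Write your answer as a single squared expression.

(7p - 5x)^2

49p^2 - 70px + 25x^2 is a perfect-square trinomial: the outer terms are (7p)^2 and (5x)^2, and the cross term is -2·7p·5x.
So 49p^2 - 70px + 25x^2 = (7p - 5x)^2 ≥ 0.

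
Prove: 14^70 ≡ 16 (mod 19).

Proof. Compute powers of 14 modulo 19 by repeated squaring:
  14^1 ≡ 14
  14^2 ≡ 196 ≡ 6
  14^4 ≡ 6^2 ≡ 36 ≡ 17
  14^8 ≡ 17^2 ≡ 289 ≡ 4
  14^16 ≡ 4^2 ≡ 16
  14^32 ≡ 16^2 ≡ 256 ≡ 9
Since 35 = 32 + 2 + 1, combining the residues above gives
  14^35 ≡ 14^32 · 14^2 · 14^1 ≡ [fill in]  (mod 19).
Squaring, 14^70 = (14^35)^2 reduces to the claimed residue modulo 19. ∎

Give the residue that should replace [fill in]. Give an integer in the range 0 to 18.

14^32 · 14^2 · 14^1 ≡ 9 · 6 · 14 = 756.
756 mod 19 = 15, so 14^35 ≡ 15 (mod 19).

15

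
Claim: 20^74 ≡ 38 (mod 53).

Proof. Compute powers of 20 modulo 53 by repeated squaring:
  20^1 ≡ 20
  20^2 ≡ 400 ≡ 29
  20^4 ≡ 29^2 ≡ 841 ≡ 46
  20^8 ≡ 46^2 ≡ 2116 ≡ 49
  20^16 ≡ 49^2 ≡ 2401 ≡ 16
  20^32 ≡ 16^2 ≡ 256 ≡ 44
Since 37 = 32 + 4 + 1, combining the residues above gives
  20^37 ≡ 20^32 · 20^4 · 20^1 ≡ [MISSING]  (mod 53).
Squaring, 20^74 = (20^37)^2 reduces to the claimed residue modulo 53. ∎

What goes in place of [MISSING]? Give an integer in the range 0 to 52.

20^32 · 20^4 · 20^1 ≡ 44 · 46 · 20 = 40480.
40480 mod 53 = 41, so 20^37 ≡ 41 (mod 53).

41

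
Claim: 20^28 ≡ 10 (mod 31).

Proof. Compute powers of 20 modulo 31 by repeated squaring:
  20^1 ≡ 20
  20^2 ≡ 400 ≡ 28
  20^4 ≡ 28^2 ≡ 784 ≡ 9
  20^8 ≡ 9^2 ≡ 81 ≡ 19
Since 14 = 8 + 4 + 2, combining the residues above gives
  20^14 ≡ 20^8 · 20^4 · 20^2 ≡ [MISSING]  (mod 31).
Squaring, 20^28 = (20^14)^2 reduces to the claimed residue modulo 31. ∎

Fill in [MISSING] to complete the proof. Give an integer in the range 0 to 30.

20^8 · 20^4 · 20^2 ≡ 19 · 9 · 28 = 4788.
4788 mod 31 = 14, so 20^14 ≡ 14 (mod 31).

14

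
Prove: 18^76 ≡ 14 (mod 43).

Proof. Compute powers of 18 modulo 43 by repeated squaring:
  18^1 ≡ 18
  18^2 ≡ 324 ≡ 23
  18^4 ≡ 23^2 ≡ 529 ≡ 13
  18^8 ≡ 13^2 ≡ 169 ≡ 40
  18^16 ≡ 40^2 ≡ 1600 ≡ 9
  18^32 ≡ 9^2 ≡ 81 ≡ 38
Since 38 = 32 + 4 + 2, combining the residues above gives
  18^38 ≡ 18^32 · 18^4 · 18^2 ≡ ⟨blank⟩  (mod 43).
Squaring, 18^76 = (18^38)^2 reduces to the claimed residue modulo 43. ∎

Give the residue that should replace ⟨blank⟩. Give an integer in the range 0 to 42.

Multiply the listed residues: 38 · 13 · 23 = 494 → 11362.
Reducing modulo 43: 11362 = 264·43 + 10, so 18^38 ≡ 10.

10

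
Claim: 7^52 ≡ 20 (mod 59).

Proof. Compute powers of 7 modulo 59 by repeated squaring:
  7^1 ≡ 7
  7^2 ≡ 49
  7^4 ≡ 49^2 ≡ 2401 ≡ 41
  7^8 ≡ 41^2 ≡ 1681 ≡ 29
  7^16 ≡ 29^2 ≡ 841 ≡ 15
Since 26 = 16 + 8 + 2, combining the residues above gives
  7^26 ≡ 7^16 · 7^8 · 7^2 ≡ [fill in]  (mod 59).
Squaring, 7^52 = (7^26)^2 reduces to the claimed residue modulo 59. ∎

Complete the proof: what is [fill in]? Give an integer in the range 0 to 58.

Multiply the listed residues: 15 · 29 · 49 = 435 → 21315.
Reducing modulo 59: 21315 = 361·59 + 16, so 7^26 ≡ 16.

16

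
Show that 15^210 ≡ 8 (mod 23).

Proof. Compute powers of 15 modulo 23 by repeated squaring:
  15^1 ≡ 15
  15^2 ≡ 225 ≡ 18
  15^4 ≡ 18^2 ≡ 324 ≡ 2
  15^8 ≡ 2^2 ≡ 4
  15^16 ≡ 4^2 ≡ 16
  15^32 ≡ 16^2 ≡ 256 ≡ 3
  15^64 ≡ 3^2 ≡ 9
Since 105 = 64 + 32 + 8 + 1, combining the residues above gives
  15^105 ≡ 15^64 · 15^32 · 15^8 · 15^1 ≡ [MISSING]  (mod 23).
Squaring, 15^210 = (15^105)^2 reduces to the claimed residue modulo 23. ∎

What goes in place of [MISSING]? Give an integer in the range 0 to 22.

15^64 · 15^32 · 15^8 · 15^1 ≡ 9 · 3 · 4 · 15 = 1620.
1620 mod 23 = 10, so 15^105 ≡ 10 (mod 23).

10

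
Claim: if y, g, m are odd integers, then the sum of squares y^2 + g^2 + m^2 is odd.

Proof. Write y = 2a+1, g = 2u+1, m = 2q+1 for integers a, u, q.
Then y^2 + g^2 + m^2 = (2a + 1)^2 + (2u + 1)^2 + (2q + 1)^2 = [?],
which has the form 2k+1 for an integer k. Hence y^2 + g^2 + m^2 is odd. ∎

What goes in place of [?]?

2(2a^2 + 2a + 2q^2 + 2q + 2u^2 + 2u + 1) + 1

(2a + 1)^2 + (2u + 1)^2 + (2q + 1)^2 = 4a^2 + 4a + 4q^2 + 4q + 4u^2 + 4u + 3
= 2(2a^2 + 2a + 2q^2 + 2q + 2u^2 + 2u + 1) + 1.
Since 2a^2 + 2a + 2q^2 + 2q + 2u^2 + 2u + 1 is an integer, the sum of squares is of the form 2k+1 for an integer k.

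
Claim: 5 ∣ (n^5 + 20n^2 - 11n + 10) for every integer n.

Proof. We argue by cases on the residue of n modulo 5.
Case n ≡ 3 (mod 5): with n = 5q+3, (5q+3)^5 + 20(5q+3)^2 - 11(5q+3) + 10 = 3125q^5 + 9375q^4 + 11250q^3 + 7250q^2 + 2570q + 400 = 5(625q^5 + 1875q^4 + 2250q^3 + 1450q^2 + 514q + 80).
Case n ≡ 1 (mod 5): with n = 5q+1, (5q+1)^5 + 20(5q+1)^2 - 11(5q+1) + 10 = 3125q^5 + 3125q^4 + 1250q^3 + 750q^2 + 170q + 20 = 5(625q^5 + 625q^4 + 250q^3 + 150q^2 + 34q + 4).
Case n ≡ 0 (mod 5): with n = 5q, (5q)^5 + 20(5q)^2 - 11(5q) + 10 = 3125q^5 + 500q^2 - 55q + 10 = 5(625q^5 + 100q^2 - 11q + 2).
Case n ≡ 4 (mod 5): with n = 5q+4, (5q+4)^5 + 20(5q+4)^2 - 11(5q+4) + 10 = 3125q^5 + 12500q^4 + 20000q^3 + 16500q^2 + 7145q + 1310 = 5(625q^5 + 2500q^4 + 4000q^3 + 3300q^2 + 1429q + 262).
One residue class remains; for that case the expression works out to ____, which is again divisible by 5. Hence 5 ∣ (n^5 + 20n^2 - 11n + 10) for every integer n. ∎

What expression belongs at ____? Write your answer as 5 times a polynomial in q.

5(625q^5 + 1250q^4 + 1000q^3 + 500q^2 + 149q + 20)

Only n ≡ 2 (mod 5) is unaccounted for. Put n = 5q+2:
(5q+2)^5 + 20(5q+2)^2 - 11(5q+2) + 10 expands to 3125q^5 + 6250q^4 + 5000q^3 + 2500q^2 + 745q + 100,
and factoring out 5 leaves 5(625q^5 + 1250q^4 + 1000q^3 + 500q^2 + 149q + 20).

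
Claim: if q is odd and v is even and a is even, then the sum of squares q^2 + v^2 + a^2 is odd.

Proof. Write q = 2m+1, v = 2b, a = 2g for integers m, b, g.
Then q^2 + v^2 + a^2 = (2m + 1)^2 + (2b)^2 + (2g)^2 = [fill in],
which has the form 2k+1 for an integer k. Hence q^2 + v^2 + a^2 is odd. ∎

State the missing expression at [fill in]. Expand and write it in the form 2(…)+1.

2(2b^2 + 2g^2 + 2m^2 + 2m) + 1

Expanding: (2m + 1)^2 + (2b)^2 + (2g)^2 = 4b^2 + 4g^2 + 4m^2 + 4m + 1.
Every term except the constant is even, so this is 2(2b^2 + 2g^2 + 2m^2 + 2m) + 1,
and 2b^2 + 2g^2 + 2m^2 + 2m ∈ ℤ gives the required form.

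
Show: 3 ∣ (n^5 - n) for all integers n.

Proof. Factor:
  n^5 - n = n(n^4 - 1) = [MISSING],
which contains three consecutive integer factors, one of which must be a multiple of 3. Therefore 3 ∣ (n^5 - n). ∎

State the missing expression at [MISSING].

(n - 1)n(n + 1)(n^2 + 1)

n^4 - 1 = (n^2 - 1)(n^2 + 1), and n^2 - 1 = (n-1)(n+1).
So n(n^4 - 1) = (n - 1)n(n + 1)(n^2 + 1).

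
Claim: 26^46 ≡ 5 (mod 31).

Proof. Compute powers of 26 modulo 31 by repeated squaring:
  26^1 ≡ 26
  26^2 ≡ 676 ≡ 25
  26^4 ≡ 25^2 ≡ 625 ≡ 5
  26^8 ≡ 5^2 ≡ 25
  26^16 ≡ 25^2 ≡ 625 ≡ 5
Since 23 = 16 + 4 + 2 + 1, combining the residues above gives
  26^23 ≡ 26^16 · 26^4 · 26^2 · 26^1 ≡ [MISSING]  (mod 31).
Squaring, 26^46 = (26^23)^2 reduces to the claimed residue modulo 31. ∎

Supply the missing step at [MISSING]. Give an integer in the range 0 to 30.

26^16 · 26^4 · 26^2 · 26^1 ≡ 5 · 5 · 25 · 26 = 16250.
16250 mod 31 = 6, so 26^23 ≡ 6 (mod 31).

6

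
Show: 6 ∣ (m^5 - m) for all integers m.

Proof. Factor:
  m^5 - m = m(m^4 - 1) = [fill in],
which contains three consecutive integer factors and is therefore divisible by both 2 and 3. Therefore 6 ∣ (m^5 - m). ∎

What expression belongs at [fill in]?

m^4 - 1 = (m^2 - 1)(m^2 + 1), and m^2 - 1 = (m-1)(m+1).
So m(m^4 - 1) = (m - 1)m(m + 1)(m^2 + 1).

(m - 1)m(m + 1)(m^2 + 1)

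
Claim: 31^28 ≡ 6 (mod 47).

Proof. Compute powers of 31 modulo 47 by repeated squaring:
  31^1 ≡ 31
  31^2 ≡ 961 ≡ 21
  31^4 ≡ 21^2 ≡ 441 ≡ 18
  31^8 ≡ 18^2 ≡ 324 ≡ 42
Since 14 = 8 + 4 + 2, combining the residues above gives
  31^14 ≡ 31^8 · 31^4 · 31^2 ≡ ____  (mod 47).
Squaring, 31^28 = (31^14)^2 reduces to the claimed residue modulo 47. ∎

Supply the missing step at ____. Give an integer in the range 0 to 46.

Multiply the listed residues: 42 · 18 · 21 = 756 → 15876.
Reducing modulo 47: 15876 = 337·47 + 37, so 31^14 ≡ 37.

37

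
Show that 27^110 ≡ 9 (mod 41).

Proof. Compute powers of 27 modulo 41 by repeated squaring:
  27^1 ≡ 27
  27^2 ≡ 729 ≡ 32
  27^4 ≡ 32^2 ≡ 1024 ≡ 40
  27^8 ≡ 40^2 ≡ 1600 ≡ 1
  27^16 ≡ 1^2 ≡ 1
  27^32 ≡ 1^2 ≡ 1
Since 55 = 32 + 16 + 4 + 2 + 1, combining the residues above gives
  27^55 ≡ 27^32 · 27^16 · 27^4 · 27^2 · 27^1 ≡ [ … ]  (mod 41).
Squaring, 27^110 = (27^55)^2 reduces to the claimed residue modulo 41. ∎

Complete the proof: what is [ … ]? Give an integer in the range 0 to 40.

38

Multiply the listed residues: 1 · 1 · 40 · 32 · 27 = 1 → 40 → 1280 → 34560.
Reducing modulo 41: 34560 = 842·41 + 38, so 27^55 ≡ 38.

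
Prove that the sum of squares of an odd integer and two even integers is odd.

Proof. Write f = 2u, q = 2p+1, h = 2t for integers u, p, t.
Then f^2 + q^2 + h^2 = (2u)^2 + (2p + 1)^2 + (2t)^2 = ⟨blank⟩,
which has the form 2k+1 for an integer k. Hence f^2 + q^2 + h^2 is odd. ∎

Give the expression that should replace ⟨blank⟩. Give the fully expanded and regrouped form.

2(2p^2 + 2p + 2t^2 + 2u^2) + 1

(2u)^2 + (2p + 1)^2 + (2t)^2 = 4p^2 + 4p + 4t^2 + 4u^2 + 1
= 2(2p^2 + 2p + 2t^2 + 2u^2) + 1.
Since 2p^2 + 2p + 2t^2 + 2u^2 is an integer, the sum of squares is of the form 2k+1 for an integer k.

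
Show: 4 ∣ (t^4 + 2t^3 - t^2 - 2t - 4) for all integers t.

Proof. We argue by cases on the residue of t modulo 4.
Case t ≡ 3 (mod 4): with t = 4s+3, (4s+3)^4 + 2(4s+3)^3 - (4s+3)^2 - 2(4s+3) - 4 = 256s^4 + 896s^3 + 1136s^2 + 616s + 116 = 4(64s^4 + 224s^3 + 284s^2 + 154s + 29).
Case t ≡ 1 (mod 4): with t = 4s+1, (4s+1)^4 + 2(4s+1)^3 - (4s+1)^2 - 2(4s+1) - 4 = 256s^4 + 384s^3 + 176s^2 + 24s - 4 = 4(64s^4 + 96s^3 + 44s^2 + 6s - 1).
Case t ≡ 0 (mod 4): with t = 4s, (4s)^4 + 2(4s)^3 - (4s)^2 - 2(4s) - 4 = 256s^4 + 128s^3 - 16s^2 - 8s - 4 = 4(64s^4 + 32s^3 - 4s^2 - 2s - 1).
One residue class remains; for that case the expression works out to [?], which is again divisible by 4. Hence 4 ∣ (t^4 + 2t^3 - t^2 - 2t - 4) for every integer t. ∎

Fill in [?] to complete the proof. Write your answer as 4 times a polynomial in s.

4(64s^4 + 160s^3 + 140s^2 + 50s + 5)

The residues treated are {3, 1, 0}, so the missing case is t ≡ 2 (mod 4); write t = 4s+2.
Then (4s+2)^4 + 2(4s+2)^3 - (4s+2)^2 - 2(4s+2) - 4 = 256s^4 + 640s^3 + 560s^2 + 200s + 20 = 4(64s^4 + 160s^3 + 140s^2 + 50s + 5).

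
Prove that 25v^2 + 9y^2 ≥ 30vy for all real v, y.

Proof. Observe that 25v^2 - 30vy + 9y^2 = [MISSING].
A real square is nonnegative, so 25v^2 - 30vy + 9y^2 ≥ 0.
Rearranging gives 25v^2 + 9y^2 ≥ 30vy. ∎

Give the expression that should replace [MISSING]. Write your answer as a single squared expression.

(5v - 3y)^2

25v^2 - 30vy + 9y^2 is a perfect-square trinomial: the outer terms are (5v)^2 and (3y)^2, and the cross term is -2·5v·3y.
So 25v^2 - 30vy + 9y^2 = (5v - 3y)^2 ≥ 0.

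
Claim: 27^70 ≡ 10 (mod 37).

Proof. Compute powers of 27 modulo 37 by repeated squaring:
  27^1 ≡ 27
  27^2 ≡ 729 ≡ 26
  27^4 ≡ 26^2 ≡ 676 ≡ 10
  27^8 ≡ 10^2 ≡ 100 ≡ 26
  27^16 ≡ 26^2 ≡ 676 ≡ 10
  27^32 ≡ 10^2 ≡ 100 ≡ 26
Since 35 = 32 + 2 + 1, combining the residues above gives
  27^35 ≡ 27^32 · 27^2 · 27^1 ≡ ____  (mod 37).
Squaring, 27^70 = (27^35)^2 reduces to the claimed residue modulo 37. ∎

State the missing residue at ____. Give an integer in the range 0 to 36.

11

27^32 · 27^2 · 27^1 ≡ 26 · 26 · 27 = 18252.
18252 mod 37 = 11, so 27^35 ≡ 11 (mod 37).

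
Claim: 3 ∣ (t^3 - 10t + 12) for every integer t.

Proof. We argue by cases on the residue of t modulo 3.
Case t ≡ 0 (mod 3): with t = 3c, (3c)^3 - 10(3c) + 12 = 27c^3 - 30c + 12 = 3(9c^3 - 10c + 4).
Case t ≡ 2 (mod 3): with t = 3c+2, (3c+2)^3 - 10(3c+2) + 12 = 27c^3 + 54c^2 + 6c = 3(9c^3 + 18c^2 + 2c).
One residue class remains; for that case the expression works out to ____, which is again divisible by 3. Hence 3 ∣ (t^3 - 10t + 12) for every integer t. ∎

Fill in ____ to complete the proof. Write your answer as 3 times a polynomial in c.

3(9c^3 + 9c^2 - 7c + 1)

Only t ≡ 1 (mod 3) is unaccounted for. Put t = 3c+1:
(3c+1)^3 - 10(3c+1) + 12 expands to 27c^3 + 27c^2 - 21c + 3,
and factoring out 3 leaves 3(9c^3 + 9c^2 - 7c + 1).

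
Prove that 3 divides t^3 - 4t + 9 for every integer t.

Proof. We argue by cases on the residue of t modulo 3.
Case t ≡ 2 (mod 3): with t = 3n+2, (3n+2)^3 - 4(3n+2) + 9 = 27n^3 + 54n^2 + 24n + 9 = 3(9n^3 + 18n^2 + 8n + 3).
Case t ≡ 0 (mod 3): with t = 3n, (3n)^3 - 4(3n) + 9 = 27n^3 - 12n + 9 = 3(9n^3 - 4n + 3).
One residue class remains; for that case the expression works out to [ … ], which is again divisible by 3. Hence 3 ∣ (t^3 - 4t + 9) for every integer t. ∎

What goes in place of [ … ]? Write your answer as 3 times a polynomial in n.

Only t ≡ 1 (mod 3) is unaccounted for. Put t = 3n+1:
(3n+1)^3 - 4(3n+1) + 9 expands to 27n^3 + 27n^2 - 3n + 6,
and factoring out 3 leaves 3(9n^3 + 9n^2 - n + 2).

3(9n^3 + 9n^2 - n + 2)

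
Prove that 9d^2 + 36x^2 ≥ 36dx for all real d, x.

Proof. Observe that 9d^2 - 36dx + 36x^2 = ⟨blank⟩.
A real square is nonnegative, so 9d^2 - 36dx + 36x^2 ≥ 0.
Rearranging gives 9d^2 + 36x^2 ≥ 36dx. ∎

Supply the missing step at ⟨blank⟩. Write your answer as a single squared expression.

9d^2 - 36dx + 36x^2 is a perfect-square trinomial: the outer terms are (3d)^2 and (6x)^2, and the cross term is -2·3d·6x.
So 9d^2 - 36dx + 36x^2 = (3d - 6x)^2 ≥ 0.

(3d - 6x)^2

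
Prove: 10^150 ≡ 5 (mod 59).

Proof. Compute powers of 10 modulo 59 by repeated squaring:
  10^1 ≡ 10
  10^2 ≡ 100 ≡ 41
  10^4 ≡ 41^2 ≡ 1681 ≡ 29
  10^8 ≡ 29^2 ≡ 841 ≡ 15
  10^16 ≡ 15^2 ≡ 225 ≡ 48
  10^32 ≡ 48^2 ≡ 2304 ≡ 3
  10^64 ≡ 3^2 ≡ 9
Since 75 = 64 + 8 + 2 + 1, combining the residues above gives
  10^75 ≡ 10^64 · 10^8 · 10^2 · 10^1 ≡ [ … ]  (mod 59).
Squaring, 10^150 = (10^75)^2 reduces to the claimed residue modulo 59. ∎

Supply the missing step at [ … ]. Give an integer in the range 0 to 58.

8

Multiply the listed residues: 9 · 15 · 41 · 10 = 135 → 5535 → 55350.
Reducing modulo 59: 55350 = 938·59 + 8, so 10^75 ≡ 8.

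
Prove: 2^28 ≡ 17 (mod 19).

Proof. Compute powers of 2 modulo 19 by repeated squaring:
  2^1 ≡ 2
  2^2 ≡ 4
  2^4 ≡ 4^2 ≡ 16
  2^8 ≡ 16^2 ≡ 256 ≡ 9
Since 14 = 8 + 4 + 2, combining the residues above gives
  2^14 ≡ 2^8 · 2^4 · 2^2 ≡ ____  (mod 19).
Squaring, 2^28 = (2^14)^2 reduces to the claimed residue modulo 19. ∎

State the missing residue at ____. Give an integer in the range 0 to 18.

6

Multiply the listed residues: 9 · 16 · 4 = 144 → 576.
Reducing modulo 19: 576 = 30·19 + 6, so 2^14 ≡ 6.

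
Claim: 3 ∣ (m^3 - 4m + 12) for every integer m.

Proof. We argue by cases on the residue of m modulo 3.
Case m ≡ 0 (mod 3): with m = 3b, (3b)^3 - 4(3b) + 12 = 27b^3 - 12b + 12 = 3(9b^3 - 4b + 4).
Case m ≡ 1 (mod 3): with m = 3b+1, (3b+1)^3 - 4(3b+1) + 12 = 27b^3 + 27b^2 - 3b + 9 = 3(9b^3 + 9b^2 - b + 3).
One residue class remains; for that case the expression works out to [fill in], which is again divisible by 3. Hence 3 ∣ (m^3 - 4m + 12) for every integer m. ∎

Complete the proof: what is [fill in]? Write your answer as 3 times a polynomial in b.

The residues treated are {0, 1}, so the missing case is m ≡ 2 (mod 3); write m = 3b+2.
Then (3b+2)^3 - 4(3b+2) + 12 = 27b^3 + 54b^2 + 24b + 12 = 3(9b^3 + 18b^2 + 8b + 4).

3(9b^3 + 18b^2 + 8b + 4)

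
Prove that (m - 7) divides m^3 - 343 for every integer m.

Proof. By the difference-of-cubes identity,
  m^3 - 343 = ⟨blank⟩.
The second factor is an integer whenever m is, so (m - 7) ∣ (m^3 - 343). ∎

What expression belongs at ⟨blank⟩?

a^3 - b^3 = (a - b)(a^2 + ab + b^2). With a = m, b = 7:
m^3 - 343 = (m - 7)(m^2 + 7m + 49).

(m - 7)(m^2 + 7m + 49)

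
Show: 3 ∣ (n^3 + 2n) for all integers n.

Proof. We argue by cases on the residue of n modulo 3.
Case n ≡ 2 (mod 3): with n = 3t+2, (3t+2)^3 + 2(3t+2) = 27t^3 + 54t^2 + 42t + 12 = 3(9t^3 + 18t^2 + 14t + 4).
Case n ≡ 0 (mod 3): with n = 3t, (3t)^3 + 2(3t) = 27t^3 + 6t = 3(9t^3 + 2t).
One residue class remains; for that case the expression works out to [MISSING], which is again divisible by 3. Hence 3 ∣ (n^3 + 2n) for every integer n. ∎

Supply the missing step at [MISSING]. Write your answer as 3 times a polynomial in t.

Only n ≡ 1 (mod 3) is unaccounted for. Put n = 3t+1:
(3t+1)^3 + 2(3t+1) expands to 27t^3 + 27t^2 + 15t + 3,
and factoring out 3 leaves 3(9t^3 + 9t^2 + 5t + 1).

3(9t^3 + 9t^2 + 5t + 1)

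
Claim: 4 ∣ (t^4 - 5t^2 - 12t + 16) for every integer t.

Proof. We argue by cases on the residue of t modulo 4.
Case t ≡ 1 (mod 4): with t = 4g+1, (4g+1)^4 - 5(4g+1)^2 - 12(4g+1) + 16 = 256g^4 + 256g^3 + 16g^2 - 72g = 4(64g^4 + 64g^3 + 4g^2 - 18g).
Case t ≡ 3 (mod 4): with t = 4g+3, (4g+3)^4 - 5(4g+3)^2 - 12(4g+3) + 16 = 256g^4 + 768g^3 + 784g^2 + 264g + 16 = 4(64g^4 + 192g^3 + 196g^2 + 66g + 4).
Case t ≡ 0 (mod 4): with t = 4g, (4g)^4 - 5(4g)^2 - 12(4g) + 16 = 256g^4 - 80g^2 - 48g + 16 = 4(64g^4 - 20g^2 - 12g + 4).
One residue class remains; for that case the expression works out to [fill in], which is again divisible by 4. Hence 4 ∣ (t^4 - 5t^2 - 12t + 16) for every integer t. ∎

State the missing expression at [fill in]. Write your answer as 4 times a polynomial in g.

The residues treated are {1, 3, 0}, so the missing case is t ≡ 2 (mod 4); write t = 4g+2.
Then (4g+2)^4 - 5(4g+2)^2 - 12(4g+2) + 16 = 256g^4 + 512g^3 + 304g^2 - 12 = 4(64g^4 + 128g^3 + 76g^2 - 3).

4(64g^4 + 128g^3 + 76g^2 - 3)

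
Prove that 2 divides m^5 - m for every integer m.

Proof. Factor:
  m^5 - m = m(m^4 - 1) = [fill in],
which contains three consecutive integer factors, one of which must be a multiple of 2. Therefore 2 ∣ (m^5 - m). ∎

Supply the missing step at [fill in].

m^4 - 1 = (m^2 - 1)(m^2 + 1), and m^2 - 1 = (m-1)(m+1).
So m(m^4 - 1) = (m - 1)m(m + 1)(m^2 + 1).

(m - 1)m(m + 1)(m^2 + 1)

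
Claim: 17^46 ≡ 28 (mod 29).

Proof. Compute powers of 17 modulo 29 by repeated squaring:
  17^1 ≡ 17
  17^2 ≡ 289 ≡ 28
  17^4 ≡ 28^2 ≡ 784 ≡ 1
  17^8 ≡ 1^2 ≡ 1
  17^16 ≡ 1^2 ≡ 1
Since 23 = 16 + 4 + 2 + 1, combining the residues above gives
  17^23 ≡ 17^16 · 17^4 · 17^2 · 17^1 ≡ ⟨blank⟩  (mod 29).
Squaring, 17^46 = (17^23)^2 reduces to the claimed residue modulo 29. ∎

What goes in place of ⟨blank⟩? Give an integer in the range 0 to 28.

12

17^16 · 17^4 · 17^2 · 17^1 ≡ 1 · 1 · 28 · 17 = 476.
476 mod 29 = 12, so 17^23 ≡ 12 (mod 29).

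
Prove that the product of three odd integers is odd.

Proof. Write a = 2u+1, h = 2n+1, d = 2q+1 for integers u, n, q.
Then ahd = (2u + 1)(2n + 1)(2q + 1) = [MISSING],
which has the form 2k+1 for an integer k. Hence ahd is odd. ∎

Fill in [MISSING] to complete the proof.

2(4nqu + 2nq + 2nu + n + 2qu + q + u) + 1

Expanding: (2u + 1)(2n + 1)(2q + 1) = 8nqu + 4nq + 4nu + 2n + 4qu + 2q + 2u + 1.
Every term except the constant is even, so this is 2(4nqu + 2nq + 2nu + n + 2qu + q + u) + 1,
and 4nqu + 2nq + 2nu + n + 2qu + q + u ∈ ℤ gives the required form.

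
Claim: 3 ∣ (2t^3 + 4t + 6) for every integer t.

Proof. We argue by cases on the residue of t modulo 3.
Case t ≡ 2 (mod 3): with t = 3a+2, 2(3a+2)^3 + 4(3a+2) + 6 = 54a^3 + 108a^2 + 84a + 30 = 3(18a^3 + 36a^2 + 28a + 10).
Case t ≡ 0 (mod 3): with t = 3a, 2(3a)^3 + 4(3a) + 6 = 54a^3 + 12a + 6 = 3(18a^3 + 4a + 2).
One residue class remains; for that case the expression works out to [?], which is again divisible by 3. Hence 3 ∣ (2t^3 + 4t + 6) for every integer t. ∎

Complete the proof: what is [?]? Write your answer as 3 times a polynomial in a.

3(18a^3 + 18a^2 + 10a + 4)

Only t ≡ 1 (mod 3) is unaccounted for. Put t = 3a+1:
2(3a+1)^3 + 4(3a+1) + 6 expands to 54a^3 + 54a^2 + 30a + 12,
and factoring out 3 leaves 3(18a^3 + 18a^2 + 10a + 4).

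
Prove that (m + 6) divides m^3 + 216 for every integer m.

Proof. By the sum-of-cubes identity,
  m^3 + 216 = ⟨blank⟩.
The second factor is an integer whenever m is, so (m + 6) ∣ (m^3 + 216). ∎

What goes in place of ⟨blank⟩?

Polynomial division of m^3 + 216 by m + 6 leaves remainder 0 and quotient m^2 - 6m + 36.
Hence m^3 + 216 = (m + 6)(m^2 - 6m + 36).

(m + 6)(m^2 - 6m + 36)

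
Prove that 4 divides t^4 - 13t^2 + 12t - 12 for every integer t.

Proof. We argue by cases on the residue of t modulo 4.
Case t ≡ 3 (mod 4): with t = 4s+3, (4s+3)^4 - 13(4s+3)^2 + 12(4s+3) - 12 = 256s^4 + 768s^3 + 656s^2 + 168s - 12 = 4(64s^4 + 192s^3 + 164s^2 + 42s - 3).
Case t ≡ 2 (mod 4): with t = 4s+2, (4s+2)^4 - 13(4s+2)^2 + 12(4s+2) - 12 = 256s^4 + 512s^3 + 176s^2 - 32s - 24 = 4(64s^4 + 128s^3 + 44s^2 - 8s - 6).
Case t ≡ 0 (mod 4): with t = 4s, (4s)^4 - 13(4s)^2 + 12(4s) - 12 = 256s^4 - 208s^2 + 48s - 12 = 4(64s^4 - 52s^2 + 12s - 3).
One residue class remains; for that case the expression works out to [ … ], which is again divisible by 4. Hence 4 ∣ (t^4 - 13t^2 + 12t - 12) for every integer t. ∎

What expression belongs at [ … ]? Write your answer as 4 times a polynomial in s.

4(64s^4 + 64s^3 - 28s^2 - 10s - 3)

Only t ≡ 1 (mod 4) is unaccounted for. Put t = 4s+1:
(4s+1)^4 - 13(4s+1)^2 + 12(4s+1) - 12 expands to 256s^4 + 256s^3 - 112s^2 - 40s - 12,
and factoring out 4 leaves 4(64s^4 + 64s^3 - 28s^2 - 10s - 3).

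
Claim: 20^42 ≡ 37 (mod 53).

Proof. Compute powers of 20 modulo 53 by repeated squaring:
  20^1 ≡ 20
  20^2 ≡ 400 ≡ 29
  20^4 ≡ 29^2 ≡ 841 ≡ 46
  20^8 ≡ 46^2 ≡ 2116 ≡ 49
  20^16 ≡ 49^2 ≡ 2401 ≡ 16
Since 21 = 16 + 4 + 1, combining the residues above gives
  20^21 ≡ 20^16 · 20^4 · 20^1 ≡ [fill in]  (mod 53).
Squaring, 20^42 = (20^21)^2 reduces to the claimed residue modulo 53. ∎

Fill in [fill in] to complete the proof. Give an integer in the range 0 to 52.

39

20^16 · 20^4 · 20^1 ≡ 16 · 46 · 20 = 14720.
14720 mod 53 = 39, so 20^21 ≡ 39 (mod 53).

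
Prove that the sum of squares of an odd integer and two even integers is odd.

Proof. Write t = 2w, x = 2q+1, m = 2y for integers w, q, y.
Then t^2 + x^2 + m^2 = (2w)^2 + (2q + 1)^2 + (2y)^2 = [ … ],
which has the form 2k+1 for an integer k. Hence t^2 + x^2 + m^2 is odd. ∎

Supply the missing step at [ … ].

Expanding: (2w)^2 + (2q + 1)^2 + (2y)^2 = 4q^2 + 4q + 4w^2 + 4y^2 + 1.
Every term except the constant is even, so this is 2(2q^2 + 2q + 2w^2 + 2y^2) + 1,
and 2q^2 + 2q + 2w^2 + 2y^2 ∈ ℤ gives the required form.

2(2q^2 + 2q + 2w^2 + 2y^2) + 1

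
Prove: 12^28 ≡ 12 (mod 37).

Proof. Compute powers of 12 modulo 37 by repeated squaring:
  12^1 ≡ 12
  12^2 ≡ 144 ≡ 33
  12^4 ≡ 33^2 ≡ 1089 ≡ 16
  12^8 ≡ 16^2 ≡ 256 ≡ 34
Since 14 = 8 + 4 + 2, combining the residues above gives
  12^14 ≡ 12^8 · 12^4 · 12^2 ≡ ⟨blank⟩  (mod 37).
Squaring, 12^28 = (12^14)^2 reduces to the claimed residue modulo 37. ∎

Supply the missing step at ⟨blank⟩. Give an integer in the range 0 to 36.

12^8 · 12^4 · 12^2 ≡ 34 · 16 · 33 = 17952.
17952 mod 37 = 7, so 12^14 ≡ 7 (mod 37).

7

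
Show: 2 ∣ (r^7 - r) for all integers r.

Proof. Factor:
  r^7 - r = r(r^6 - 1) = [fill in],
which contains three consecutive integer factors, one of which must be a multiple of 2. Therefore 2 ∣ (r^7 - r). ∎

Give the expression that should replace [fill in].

(r - 1)r(r + 1)(r^4 + r^2 + 1)

r^6 - 1 = (r^2 - 1)(r^4 + r^2 + 1), and r^2 - 1 = (r-1)(r+1).
So r(r^6 - 1) = (r - 1)r(r + 1)(r^4 + r^2 + 1).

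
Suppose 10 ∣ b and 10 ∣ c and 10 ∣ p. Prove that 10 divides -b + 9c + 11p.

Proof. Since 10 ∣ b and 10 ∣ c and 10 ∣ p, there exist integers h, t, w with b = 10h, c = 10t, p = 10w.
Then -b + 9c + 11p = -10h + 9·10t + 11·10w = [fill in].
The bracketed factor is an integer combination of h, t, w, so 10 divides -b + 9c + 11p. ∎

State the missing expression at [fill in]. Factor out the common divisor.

10(-h + 9t + 11w)

Pull the common 10 out of every term: -10h + 9·10t + 11·10w = 10(-h + 9t + 11w).
-h + 9t + 11w is an integer, which exhibits the divisibility.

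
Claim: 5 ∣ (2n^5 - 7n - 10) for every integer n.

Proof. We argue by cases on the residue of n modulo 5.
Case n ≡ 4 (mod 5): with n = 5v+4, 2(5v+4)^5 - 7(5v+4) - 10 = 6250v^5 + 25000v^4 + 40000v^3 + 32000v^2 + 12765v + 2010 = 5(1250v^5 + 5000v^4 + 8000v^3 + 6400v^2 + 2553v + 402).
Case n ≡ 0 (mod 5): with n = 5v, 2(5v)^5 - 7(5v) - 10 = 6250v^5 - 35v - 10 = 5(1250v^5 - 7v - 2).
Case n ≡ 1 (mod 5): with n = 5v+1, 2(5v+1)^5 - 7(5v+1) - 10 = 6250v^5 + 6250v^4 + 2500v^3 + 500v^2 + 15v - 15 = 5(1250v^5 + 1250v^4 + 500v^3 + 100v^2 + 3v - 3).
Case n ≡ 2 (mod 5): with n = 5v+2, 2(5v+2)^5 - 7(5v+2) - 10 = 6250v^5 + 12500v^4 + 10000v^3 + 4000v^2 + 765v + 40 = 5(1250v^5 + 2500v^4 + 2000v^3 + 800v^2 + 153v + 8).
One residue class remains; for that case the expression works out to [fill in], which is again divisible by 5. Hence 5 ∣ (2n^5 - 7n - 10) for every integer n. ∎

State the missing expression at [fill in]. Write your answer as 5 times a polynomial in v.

The residues treated are {4, 0, 1, 2}, so the missing case is n ≡ 3 (mod 5); write n = 5v+3.
Then 2(5v+3)^5 - 7(5v+3) - 10 = 6250v^5 + 18750v^4 + 22500v^3 + 13500v^2 + 4015v + 455 = 5(1250v^5 + 3750v^4 + 4500v^3 + 2700v^2 + 803v + 91).

5(1250v^5 + 3750v^4 + 4500v^3 + 2700v^2 + 803v + 91)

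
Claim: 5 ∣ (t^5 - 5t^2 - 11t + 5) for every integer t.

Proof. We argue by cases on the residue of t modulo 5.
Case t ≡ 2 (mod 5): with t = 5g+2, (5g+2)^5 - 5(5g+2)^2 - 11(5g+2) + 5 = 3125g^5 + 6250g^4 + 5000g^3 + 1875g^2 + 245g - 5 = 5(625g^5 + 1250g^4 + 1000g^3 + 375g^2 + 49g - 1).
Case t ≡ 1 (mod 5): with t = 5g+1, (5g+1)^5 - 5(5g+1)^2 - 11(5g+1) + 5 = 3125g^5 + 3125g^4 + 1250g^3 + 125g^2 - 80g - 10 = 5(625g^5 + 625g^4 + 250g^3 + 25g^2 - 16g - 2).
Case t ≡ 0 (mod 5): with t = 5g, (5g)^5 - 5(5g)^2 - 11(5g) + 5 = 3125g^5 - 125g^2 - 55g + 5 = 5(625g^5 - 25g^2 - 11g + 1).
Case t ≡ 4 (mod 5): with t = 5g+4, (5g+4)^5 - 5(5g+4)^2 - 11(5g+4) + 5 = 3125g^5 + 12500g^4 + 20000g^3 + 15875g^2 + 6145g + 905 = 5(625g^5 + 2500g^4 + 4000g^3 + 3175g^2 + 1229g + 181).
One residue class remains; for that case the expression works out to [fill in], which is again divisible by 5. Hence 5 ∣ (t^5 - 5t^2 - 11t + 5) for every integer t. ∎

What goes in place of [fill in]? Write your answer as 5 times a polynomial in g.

5(625g^5 + 1875g^4 + 2250g^3 + 1325g^2 + 364g + 34)

The residues treated are {2, 1, 0, 4}, so the missing case is t ≡ 3 (mod 5); write t = 5g+3.
Then (5g+3)^5 - 5(5g+3)^2 - 11(5g+3) + 5 = 3125g^5 + 9375g^4 + 11250g^3 + 6625g^2 + 1820g + 170 = 5(625g^5 + 1875g^4 + 2250g^3 + 1325g^2 + 364g + 34).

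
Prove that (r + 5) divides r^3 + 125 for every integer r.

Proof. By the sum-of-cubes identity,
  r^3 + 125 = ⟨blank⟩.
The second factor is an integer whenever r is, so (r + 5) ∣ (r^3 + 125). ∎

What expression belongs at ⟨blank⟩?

a^3 + b^3 = (a + b)(a^2 - ab + b^2). With a = r, b = 5:
r^3 + 125 = (r + 5)(r^2 - 5r + 25).

(r + 5)(r^2 - 5r + 25)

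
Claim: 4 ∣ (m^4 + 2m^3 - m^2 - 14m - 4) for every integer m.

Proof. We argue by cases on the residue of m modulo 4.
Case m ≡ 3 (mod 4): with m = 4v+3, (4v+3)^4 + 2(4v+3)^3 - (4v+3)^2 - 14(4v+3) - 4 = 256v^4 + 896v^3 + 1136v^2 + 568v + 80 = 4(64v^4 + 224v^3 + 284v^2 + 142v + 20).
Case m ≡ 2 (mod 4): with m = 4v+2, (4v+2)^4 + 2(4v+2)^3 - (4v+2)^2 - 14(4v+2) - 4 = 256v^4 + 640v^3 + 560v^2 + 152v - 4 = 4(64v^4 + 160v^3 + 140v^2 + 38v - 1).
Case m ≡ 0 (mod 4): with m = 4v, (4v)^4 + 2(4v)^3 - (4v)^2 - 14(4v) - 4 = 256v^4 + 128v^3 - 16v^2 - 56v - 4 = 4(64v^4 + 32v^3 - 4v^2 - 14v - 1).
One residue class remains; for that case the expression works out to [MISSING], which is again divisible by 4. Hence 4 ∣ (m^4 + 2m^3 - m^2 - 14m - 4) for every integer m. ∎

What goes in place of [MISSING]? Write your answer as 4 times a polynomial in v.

4(64v^4 + 96v^3 + 44v^2 - 6v - 4)

Only m ≡ 1 (mod 4) is unaccounted for. Put m = 4v+1:
(4v+1)^4 + 2(4v+1)^3 - (4v+1)^2 - 14(4v+1) - 4 expands to 256v^4 + 384v^3 + 176v^2 - 24v - 16,
and factoring out 4 leaves 4(64v^4 + 96v^3 + 44v^2 - 6v - 4).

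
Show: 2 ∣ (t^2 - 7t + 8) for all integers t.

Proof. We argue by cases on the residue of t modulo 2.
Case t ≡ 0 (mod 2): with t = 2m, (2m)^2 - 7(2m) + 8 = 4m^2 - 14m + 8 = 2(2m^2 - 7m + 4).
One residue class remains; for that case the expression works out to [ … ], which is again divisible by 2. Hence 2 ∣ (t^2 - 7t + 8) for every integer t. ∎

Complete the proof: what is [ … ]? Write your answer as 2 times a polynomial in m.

2(2m^2 - 5m + 1)

Only t ≡ 1 (mod 2) is unaccounted for. Put t = 2m+1:
(2m+1)^2 - 7(2m+1) + 8 expands to 4m^2 - 10m + 2,
and factoring out 2 leaves 2(2m^2 - 5m + 1).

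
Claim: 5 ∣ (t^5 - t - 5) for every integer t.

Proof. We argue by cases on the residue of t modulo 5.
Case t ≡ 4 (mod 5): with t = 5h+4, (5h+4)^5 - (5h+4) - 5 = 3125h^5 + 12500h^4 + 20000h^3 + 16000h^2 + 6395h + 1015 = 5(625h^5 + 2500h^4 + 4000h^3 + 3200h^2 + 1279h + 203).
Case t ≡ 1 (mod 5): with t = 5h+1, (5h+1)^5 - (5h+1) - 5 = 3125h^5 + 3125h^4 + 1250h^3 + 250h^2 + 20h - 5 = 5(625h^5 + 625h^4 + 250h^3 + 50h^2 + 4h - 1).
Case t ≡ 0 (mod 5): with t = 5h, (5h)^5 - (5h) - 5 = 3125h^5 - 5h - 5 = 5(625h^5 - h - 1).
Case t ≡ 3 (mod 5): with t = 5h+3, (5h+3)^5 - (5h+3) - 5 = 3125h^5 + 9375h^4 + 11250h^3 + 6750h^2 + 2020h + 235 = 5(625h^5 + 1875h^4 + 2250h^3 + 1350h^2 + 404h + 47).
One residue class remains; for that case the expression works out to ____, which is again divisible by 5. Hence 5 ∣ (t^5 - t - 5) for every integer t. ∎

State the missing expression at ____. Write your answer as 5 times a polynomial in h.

5(625h^5 + 1250h^4 + 1000h^3 + 400h^2 + 79h + 5)

Only t ≡ 2 (mod 5) is unaccounted for. Put t = 5h+2:
(5h+2)^5 - (5h+2) - 5 expands to 3125h^5 + 6250h^4 + 5000h^3 + 2000h^2 + 395h + 25,
and factoring out 5 leaves 5(625h^5 + 1250h^4 + 1000h^3 + 400h^2 + 79h + 5).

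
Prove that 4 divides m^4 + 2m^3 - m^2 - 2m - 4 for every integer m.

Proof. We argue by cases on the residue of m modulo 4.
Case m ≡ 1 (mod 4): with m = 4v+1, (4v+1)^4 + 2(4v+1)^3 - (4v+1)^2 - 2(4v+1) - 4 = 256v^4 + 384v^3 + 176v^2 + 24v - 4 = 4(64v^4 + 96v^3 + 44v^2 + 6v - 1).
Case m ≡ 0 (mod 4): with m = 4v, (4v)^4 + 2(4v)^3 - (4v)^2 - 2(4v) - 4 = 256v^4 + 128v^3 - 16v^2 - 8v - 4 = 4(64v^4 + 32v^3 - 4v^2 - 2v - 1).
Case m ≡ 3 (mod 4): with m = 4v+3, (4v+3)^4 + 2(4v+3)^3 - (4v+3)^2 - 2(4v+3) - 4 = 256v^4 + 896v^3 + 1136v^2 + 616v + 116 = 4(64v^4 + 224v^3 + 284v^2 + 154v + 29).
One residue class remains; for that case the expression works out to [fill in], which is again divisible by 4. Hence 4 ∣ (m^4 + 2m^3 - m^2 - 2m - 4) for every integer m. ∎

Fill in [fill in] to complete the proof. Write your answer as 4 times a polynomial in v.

Only m ≡ 2 (mod 4) is unaccounted for. Put m = 4v+2:
(4v+2)^4 + 2(4v+2)^3 - (4v+2)^2 - 2(4v+2) - 4 expands to 256v^4 + 640v^3 + 560v^2 + 200v + 20,
and factoring out 4 leaves 4(64v^4 + 160v^3 + 140v^2 + 50v + 5).

4(64v^4 + 160v^3 + 140v^2 + 50v + 5)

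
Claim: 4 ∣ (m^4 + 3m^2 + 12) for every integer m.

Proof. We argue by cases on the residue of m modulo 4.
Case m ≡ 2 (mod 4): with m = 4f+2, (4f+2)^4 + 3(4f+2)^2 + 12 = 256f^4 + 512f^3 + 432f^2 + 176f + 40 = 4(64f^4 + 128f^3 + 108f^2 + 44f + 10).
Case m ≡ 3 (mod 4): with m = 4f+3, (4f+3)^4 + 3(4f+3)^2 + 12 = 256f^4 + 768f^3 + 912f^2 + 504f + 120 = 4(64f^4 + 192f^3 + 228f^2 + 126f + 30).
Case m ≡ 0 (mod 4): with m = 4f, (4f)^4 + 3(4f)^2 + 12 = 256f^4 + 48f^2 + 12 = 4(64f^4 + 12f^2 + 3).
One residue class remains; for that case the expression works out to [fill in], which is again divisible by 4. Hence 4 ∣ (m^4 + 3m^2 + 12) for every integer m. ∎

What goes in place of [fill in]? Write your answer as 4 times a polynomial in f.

4(64f^4 + 64f^3 + 36f^2 + 10f + 4)

The residues treated are {2, 3, 0}, so the missing case is m ≡ 1 (mod 4); write m = 4f+1.
Then (4f+1)^4 + 3(4f+1)^2 + 12 = 256f^4 + 256f^3 + 144f^2 + 40f + 16 = 4(64f^4 + 64f^3 + 36f^2 + 10f + 4).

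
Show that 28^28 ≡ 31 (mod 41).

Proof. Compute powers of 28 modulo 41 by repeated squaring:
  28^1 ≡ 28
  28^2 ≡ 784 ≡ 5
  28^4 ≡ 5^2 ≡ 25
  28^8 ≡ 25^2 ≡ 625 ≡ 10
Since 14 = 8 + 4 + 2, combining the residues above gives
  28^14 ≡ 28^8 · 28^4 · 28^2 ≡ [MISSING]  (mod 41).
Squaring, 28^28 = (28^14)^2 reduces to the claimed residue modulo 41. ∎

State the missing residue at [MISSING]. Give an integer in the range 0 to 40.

Multiply the listed residues: 10 · 25 · 5 = 250 → 1250.
Reducing modulo 41: 1250 = 30·41 + 20, so 28^14 ≡ 20.

20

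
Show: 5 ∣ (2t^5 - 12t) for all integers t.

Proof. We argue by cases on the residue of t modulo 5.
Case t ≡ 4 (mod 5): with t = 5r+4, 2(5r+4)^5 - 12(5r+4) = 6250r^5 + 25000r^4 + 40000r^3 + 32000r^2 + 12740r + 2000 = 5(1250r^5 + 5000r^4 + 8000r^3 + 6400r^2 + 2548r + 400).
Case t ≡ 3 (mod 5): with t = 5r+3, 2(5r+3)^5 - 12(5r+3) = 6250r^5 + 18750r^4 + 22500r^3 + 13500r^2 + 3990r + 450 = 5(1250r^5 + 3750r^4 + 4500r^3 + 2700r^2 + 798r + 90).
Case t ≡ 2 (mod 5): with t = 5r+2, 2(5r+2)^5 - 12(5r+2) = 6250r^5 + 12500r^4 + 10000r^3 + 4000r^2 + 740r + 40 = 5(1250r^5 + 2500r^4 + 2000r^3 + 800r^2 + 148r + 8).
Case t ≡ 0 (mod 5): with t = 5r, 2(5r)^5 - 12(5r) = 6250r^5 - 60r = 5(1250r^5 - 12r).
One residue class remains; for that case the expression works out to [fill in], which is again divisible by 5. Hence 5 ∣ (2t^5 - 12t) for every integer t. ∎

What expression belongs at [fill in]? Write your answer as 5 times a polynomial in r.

5(1250r^5 + 1250r^4 + 500r^3 + 100r^2 - 2r - 2)

The residues treated are {4, 3, 2, 0}, so the missing case is t ≡ 1 (mod 5); write t = 5r+1.
Then 2(5r+1)^5 - 12(5r+1) = 6250r^5 + 6250r^4 + 2500r^3 + 500r^2 - 10r - 10 = 5(1250r^5 + 1250r^4 + 500r^3 + 100r^2 - 2r - 2).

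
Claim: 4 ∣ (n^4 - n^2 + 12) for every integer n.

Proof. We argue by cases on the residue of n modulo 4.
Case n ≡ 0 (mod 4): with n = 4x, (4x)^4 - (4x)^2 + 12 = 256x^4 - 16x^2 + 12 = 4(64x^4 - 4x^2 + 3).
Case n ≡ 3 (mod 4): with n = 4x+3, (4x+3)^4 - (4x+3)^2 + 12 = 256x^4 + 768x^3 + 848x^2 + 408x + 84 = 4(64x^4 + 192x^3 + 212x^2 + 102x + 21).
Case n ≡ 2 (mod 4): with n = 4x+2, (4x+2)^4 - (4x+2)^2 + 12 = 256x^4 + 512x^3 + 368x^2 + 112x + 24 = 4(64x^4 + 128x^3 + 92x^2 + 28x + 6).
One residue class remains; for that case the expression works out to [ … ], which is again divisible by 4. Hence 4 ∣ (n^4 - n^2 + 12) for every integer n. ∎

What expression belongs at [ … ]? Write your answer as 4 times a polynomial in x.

Only n ≡ 1 (mod 4) is unaccounted for. Put n = 4x+1:
(4x+1)^4 - (4x+1)^2 + 12 expands to 256x^4 + 256x^3 + 80x^2 + 8x + 12,
and factoring out 4 leaves 4(64x^4 + 64x^3 + 20x^2 + 2x + 3).

4(64x^4 + 64x^3 + 20x^2 + 2x + 3)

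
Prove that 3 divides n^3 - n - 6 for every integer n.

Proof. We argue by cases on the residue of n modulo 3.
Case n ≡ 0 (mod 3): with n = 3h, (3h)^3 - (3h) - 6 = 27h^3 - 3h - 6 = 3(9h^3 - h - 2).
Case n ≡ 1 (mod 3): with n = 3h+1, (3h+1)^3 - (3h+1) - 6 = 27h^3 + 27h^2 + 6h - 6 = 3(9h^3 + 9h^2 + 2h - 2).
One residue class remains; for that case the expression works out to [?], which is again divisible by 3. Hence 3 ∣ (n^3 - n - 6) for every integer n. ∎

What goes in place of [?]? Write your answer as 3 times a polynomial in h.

Only n ≡ 2 (mod 3) is unaccounted for. Put n = 3h+2:
(3h+2)^3 - (3h+2) - 6 expands to 27h^3 + 54h^2 + 33h,
and factoring out 3 leaves 3(9h^3 + 18h^2 + 11h).

3(9h^3 + 18h^2 + 11h)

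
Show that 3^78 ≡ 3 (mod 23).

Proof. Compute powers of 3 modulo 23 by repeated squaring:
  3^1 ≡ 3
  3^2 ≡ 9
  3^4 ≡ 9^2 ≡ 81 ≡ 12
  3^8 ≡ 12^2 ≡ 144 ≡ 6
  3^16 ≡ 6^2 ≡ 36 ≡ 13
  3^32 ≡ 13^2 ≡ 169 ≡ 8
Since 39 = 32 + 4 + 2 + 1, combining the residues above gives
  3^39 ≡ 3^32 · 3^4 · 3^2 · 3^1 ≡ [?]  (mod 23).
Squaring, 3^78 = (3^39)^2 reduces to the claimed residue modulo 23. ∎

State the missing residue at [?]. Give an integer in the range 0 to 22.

16

3^32 · 3^4 · 3^2 · 3^1 ≡ 8 · 12 · 9 · 3 = 2592.
2592 mod 23 = 16, so 3^39 ≡ 16 (mod 23).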